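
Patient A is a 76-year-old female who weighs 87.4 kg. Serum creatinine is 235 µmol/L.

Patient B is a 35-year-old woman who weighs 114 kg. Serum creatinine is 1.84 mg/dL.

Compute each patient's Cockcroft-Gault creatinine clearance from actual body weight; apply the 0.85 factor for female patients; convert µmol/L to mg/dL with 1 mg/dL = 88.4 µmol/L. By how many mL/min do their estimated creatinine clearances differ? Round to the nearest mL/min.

52 mL/min

Patient A: SCr = 235 / 88.4 = 2.658 mg/dL
Patient A: CrCl = (140 − 76) × 87.4 / (72 × 2.658) × 0.85 = 5593.6 / 191.38 × 0.85 ≈ 24.8 mL/min
Patient B: CrCl = (140 − 35) × 114 / (72 × 1.84) × 0.85 = 11970.0 / 132.48 × 0.85 ≈ 76.8 mL/min
|24.8 − 76.8| = 52.0 mL/min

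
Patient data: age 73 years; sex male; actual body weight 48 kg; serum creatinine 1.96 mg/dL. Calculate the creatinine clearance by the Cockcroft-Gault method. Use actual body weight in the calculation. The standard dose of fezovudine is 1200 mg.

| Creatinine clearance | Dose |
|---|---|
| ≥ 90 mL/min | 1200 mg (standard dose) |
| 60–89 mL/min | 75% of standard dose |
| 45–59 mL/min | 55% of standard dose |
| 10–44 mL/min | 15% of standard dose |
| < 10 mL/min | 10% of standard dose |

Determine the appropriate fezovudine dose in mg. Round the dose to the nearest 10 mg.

CrCl = (140 − 73) × 48 / (72 × 1.96) = 3216.0 / 141.12 ≈ 22.8 mL/min
CrCl ≈ 23 mL/min → bracket 10–44 mL/min.
15% of 1200 mg = 180 mg

180 mg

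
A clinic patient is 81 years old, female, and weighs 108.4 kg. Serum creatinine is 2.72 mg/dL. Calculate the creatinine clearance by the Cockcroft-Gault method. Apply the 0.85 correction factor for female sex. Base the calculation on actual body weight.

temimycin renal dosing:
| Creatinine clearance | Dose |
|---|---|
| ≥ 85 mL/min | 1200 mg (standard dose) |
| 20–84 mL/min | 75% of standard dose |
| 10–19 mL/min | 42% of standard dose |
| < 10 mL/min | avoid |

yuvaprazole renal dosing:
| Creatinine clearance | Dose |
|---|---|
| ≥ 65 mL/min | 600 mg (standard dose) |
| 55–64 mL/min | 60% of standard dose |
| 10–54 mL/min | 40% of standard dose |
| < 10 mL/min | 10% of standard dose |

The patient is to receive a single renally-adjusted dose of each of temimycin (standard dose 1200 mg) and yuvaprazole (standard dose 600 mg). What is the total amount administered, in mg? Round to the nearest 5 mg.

1140 mg

CrCl = (140 − 81) × 108.4 / (72 × 2.72) × 0.85 = 6395.6 / 195.84 × 0.85 ≈ 27.8 mL/min
CrCl ≈ 28 mL/min.
temimycin: 20–84 mL/min → 75% of 1200 mg = 900 mg.
yuvaprazole: 10–54 mL/min → 40% of 600 mg = 240 mg.
Total = 900 + 240 = 1140 mg.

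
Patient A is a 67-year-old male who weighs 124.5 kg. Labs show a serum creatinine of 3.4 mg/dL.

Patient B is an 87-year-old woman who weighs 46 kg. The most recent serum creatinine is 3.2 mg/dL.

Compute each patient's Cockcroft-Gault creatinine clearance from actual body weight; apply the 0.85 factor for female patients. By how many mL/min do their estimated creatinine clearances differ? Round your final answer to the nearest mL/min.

28 mL/min

Patient A: CrCl = (140 − 67) × 124.5 / (72 × 3.4) = 9088.5 / 244.80 ≈ 37.1 mL/min
Patient B: CrCl = (140 − 87) × 46 / (72 × 3.2) × 0.85 = 2438.0 / 230.40 × 0.85 ≈ 9.0 mL/min
|37.1 − 9.0| = 28.1 mL/min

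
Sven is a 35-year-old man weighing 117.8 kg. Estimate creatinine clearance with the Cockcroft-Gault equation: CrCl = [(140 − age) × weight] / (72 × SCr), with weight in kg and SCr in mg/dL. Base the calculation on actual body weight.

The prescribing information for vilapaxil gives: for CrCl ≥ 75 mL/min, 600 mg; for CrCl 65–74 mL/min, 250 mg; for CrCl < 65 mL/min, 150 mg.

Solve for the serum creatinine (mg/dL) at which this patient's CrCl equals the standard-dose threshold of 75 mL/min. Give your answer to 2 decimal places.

2.29 mg/dL

Standard dose requires CrCl ≥ 75 mL/min.
Set (140 − 35) × 117.8 / (72 × SCr) = 75
SCr = (140 − 35) × 117.8 / (72 × 75) = 2.291 mg/dL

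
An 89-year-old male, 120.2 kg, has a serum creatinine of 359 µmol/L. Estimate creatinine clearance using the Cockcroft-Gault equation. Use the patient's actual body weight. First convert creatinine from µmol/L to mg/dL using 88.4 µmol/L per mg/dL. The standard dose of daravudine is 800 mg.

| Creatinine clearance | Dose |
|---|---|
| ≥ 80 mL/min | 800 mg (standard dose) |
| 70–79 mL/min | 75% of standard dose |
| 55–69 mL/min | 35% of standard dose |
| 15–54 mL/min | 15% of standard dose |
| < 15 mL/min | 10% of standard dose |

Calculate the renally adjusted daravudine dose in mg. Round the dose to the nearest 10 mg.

SCr = 359 / 88.4 = 4.061 mg/dL
CrCl = (140 − 89) × 120.2 / (72 × 4.061) = 6130.2 / 292.39 ≈ 21.0 mL/min
CrCl ≈ 21 mL/min → bracket 15–54 mL/min.
15% of 800 mg = 120 mg

120 mg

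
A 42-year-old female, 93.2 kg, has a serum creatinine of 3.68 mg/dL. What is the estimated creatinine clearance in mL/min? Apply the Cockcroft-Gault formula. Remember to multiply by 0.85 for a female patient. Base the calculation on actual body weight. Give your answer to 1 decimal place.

CrCl = (140 − 42) × 93.2 / (72 × 3.68) × 0.85 = 9133.6 / 264.96 × 0.85 ≈ 29.3 mL/min

29.3 mL/min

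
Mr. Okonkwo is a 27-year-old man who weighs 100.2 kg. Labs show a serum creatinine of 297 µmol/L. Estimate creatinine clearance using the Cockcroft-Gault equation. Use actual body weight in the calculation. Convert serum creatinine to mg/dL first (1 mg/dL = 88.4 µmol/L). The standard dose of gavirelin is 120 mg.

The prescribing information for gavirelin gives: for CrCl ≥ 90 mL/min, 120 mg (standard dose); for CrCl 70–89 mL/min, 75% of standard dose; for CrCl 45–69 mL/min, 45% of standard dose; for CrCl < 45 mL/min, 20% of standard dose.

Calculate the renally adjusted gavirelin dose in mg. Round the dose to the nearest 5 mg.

SCr = 297 / 88.4 = 3.36 mg/dL
CrCl = (140 − 27) × 100.2 / (72 × 3.36) = 11322.6 / 241.92 ≈ 46.8 mL/min
CrCl ≈ 47 mL/min → bracket 45–69 mL/min.
45% of 120 mg = 54 mg → 55 mg

55 mg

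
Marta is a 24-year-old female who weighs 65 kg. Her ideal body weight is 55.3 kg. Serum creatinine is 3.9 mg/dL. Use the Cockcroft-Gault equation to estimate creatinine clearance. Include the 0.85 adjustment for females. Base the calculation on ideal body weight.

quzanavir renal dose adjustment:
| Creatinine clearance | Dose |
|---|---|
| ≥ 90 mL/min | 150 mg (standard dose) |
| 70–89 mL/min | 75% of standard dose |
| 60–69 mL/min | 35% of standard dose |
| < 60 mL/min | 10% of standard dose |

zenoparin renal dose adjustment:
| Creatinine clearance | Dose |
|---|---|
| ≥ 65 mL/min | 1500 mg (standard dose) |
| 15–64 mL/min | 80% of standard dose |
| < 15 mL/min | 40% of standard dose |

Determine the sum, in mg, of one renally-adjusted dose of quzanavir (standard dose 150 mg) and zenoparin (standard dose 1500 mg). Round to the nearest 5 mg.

CrCl = (140 − 24) × 55.3 / (72 × 3.9) × 0.85 = 6414.8 / 280.80 × 0.85 ≈ 19.4 mL/min
CrCl ≈ 19 mL/min.
quzanavir: < 60 mL/min → 10% of 150 mg = 15 mg.
zenoparin: 15–64 mL/min → 80% of 1500 mg = 1200 mg.
Total = 15 + 1200 = 1215 mg.

1215 mg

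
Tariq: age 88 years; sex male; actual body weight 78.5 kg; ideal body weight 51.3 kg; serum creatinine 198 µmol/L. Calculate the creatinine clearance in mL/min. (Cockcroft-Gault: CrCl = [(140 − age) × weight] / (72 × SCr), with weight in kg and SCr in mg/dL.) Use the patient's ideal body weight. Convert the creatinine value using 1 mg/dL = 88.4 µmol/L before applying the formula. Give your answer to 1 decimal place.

SCr = 198 / 88.4 = 2.24 mg/dL
CrCl = (140 − 88) × 51.3 / (72 × 2.24) = 2667.6 / 161.28 ≈ 16.5 mL/min

16.5 mL/min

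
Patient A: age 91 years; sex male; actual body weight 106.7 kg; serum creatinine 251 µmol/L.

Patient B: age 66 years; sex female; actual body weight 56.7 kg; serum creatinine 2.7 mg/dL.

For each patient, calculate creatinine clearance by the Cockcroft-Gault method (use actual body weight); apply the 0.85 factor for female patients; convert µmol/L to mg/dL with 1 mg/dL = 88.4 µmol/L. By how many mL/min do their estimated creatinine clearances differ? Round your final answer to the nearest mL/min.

Patient A: SCr = 251 / 88.4 = 2.839 mg/dL
Patient A: CrCl = (140 − 91) × 106.7 / (72 × 2.839) = 5228.3 / 204.41 ≈ 25.6 mL/min
Patient B: CrCl = (140 − 66) × 56.7 / (72 × 2.7) × 0.85 = 4195.8 / 194.40 × 0.85 ≈ 18.3 mL/min
|25.6 − 18.3| = 7.3 mL/min

7 mL/min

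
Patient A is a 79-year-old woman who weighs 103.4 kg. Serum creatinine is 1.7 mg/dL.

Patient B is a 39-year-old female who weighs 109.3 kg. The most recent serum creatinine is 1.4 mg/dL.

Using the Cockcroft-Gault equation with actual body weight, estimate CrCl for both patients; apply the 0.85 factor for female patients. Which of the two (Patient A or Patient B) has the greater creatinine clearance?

Patient A: CrCl = (140 − 79) × 103.4 / (72 × 1.7) × 0.85 = 6307.4 / 122.40 × 0.85 ≈ 43.8 mL/min
Patient B: CrCl = (140 − 39) × 109.3 / (72 × 1.4) × 0.85 = 11039.3 / 100.80 × 0.85 ≈ 93.1 mL/min
43.8 vs 93.1 mL/min → Patient B is higher.

Patient B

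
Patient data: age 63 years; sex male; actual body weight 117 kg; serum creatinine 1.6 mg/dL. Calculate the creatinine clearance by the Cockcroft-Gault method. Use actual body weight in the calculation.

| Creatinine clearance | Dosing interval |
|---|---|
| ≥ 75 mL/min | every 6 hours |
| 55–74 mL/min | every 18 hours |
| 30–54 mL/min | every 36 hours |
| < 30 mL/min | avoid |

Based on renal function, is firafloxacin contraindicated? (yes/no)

no

CrCl = (140 − 63) × 117 / (72 × 1.6) = 9009.0 / 115.20 ≈ 78.2 mL/min
CrCl ≈ 78 mL/min, which is ≥ 30 mL/min.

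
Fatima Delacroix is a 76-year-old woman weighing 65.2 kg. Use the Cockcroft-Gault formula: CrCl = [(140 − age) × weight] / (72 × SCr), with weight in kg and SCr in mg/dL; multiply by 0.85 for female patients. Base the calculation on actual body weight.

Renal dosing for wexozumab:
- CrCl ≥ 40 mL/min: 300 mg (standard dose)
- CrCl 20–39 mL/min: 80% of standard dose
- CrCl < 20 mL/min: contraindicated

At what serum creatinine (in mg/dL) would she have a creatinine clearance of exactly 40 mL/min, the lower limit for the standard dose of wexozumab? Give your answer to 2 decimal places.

1.23 mg/dL

Standard dose requires CrCl ≥ 40 mL/min.
Set (140 − 76) × 65.2 × 0.85 / (72 × SCr) = 40
SCr = (140 − 76) × 65.2 × 0.85 / (72 × 40) = 1.232 mg/dL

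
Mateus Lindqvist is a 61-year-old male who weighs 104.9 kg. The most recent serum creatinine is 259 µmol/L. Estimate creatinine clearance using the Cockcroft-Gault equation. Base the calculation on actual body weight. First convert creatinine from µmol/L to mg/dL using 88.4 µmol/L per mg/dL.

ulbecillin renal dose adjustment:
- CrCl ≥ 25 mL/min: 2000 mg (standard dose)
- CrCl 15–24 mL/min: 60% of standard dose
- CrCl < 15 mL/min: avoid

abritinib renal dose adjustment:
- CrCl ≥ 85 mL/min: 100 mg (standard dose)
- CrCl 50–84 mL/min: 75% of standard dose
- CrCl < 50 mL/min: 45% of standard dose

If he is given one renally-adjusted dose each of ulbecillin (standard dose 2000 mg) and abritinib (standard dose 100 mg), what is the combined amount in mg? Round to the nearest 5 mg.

2045 mg

SCr = 259 / 88.4 = 2.93 mg/dL
CrCl = (140 − 61) × 104.9 / (72 × 2.93) = 8287.1 / 210.96 ≈ 39.3 mL/min
CrCl ≈ 39 mL/min.
ulbecillin: ≥ 25 mL/min → 100% of 2000 mg = 2000 mg.
abritinib: < 50 mL/min → 45% of 100 mg = 45 mg.
Total = 2000 + 45 = 2045 mg.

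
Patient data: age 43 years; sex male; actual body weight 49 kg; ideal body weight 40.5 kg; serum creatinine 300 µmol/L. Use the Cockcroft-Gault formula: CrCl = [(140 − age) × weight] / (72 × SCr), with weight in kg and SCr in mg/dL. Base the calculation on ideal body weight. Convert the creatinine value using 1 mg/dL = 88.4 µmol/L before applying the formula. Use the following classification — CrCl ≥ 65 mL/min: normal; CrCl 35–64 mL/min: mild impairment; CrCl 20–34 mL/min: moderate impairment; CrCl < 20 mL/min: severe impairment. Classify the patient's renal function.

severe impairment

SCr = 300 / 88.4 = 3.394 mg/dL
CrCl = (140 − 43) × 40.5 / (72 × 3.394) = 3928.5 / 244.37 ≈ 16.1 mL/min
16 mL/min falls in the 'severe impairment' range.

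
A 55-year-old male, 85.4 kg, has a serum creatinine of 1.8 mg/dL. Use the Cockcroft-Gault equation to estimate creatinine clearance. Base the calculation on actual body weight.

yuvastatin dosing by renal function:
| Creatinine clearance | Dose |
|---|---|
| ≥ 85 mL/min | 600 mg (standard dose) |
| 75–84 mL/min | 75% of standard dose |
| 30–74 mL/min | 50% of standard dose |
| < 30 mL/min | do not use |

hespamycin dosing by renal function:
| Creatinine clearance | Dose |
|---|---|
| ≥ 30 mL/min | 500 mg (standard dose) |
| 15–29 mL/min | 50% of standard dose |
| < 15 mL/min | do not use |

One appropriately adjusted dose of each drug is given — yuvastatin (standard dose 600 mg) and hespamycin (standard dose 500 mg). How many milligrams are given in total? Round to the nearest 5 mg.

CrCl = (140 − 55) × 85.4 / (72 × 1.8) = 7259.0 / 129.60 ≈ 56.0 mL/min
CrCl ≈ 56 mL/min.
yuvastatin: 30–74 mL/min → 50% of 600 mg = 300 mg.
hespamycin: ≥ 30 mL/min → 100% of 500 mg = 500 mg.
Total = 300 + 500 = 800 mg.

800 mg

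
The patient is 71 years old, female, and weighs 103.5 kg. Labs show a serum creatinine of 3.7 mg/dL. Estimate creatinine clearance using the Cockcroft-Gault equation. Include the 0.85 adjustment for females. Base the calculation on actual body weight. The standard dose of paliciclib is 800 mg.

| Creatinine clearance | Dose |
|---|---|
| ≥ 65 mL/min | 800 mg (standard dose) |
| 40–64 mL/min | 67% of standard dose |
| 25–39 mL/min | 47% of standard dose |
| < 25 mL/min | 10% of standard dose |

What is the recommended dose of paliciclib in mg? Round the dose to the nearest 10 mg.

CrCl = (140 − 71) × 103.5 / (72 × 3.7) × 0.85 = 7141.5 / 266.40 × 0.85 ≈ 22.8 mL/min
CrCl ≈ 23 mL/min → bracket < 25 mL/min.
10% of 800 mg = 80 mg

80 mg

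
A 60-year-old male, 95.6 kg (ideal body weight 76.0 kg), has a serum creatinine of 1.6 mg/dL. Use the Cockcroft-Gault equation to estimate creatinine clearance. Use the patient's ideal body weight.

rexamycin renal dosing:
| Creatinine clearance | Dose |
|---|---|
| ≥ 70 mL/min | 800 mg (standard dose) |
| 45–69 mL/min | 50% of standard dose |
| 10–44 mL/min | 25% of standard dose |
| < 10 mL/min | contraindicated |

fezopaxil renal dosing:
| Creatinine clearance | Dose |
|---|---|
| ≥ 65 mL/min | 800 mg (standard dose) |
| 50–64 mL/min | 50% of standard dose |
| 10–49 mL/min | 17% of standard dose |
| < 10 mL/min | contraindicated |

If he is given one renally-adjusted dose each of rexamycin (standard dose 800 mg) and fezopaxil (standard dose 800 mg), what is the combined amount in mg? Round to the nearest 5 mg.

800 mg

CrCl = (140 − 60) × 76 / (72 × 1.6) = 6080.0 / 115.20 ≈ 52.8 mL/min
CrCl ≈ 53 mL/min.
rexamycin: 45–69 mL/min → 50% of 800 mg = 400 mg.
fezopaxil: 50–64 mL/min → 50% of 800 mg = 400 mg.
Total = 400 + 400 = 800 mg.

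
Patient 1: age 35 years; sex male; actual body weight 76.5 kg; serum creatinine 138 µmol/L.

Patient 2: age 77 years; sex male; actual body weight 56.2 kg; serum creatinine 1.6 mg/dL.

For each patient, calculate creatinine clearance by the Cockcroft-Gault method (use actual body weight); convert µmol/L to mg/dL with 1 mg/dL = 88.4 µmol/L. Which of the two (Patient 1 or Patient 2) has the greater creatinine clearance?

Patient 1

Patient 1: SCr = 138 / 88.4 = 1.561 mg/dL
Patient 1: CrCl = (140 − 35) × 76.5 / (72 × 1.561) = 8032.5 / 112.39 ≈ 71.5 mL/min
Patient 2: CrCl = (140 − 77) × 56.2 / (72 × 1.6) = 3540.6 / 115.20 ≈ 30.7 mL/min
71.5 vs 30.7 mL/min → Patient 1 is higher.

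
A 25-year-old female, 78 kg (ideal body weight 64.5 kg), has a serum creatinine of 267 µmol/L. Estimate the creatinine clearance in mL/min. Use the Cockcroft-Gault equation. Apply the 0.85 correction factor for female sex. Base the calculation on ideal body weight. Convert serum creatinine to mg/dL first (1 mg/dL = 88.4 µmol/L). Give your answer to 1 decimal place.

SCr = 267 / 88.4 = 3.02 mg/dL
CrCl = (140 − 25) × 64.5 / (72 × 3.02) × 0.85 = 7417.5 / 217.44 × 0.85 ≈ 29.0 mL/min

29.0 mL/min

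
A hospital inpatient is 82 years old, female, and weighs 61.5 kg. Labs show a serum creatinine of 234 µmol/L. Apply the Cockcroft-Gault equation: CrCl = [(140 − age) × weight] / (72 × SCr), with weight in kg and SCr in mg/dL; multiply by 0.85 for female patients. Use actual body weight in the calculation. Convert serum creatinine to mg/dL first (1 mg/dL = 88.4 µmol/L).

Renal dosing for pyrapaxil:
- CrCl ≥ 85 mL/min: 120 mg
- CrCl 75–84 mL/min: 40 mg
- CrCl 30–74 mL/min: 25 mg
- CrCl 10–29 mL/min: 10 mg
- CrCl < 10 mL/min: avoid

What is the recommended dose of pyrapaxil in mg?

10 mg

SCr = 234 / 88.4 = 2.647 mg/dL
CrCl = (140 − 82) × 61.5 / (72 × 2.647) × 0.85 = 3567.0 / 190.58 × 0.85 ≈ 15.9 mL/min
CrCl ≈ 16 mL/min → bracket 10–29 mL/min.
Dose for this bracket: 10 mg.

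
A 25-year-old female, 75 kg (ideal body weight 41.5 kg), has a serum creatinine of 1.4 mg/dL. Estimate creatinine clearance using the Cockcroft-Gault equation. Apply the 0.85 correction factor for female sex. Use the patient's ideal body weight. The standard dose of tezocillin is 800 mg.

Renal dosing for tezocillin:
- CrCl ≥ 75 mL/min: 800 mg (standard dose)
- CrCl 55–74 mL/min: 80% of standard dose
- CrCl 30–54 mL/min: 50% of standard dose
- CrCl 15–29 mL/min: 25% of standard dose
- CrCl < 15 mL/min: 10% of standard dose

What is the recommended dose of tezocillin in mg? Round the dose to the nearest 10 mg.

400 mg

CrCl = (140 − 25) × 41.5 / (72 × 1.4) × 0.85 = 4772.5 / 100.80 × 0.85 ≈ 40.2 mL/min
CrCl ≈ 40 mL/min → bracket 30–54 mL/min.
50% of 800 mg = 400 mg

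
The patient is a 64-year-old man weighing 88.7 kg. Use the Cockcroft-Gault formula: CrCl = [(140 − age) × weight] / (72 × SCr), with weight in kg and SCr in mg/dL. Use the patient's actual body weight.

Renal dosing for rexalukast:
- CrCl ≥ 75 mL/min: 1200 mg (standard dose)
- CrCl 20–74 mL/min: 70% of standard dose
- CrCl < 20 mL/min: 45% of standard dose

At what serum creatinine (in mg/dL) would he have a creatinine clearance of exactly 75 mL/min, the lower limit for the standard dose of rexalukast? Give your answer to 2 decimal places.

1.25 mg/dL

Standard dose requires CrCl ≥ 75 mL/min.
Set (140 − 64) × 88.7 / (72 × SCr) = 75
SCr = (140 − 64) × 88.7 / (72 × 75) = 1.248 mg/dL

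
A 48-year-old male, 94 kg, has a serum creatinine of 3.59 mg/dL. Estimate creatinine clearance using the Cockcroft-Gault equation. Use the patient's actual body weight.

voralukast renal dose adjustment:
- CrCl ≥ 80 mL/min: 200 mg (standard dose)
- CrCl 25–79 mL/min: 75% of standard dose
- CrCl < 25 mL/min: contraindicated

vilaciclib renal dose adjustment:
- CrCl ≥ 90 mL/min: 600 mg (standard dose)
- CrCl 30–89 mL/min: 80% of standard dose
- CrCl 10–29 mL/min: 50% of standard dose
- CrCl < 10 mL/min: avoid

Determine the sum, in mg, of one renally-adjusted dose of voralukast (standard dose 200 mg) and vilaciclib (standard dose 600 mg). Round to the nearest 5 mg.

CrCl = (140 − 48) × 94 / (72 × 3.59) = 8648.0 / 258.48 ≈ 33.5 mL/min
CrCl ≈ 33 mL/min.
voralukast: 25–79 mL/min → 75% of 200 mg = 150 mg.
vilaciclib: 30–89 mL/min → 80% of 600 mg = 480 mg.
Total = 150 + 480 = 630 mg.

630 mg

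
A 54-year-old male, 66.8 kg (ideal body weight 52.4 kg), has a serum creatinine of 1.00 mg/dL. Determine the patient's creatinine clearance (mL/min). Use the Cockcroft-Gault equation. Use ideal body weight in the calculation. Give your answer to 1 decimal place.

62.6 mL/min

CrCl = (140 − 54) × 52.4 / (72 × 1) = 4506.4 / 72.00 ≈ 62.6 mL/min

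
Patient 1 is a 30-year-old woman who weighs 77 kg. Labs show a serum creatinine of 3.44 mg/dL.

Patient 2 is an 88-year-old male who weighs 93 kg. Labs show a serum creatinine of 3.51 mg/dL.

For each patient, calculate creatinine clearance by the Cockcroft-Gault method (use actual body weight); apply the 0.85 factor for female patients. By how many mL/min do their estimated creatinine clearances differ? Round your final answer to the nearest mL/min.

Patient 1: CrCl = (140 − 30) × 77 / (72 × 3.44) × 0.85 = 8470.0 / 247.68 × 0.85 ≈ 29.1 mL/min
Patient 2: CrCl = (140 − 88) × 93 / (72 × 3.51) = 4836.0 / 252.72 ≈ 19.1 mL/min
|29.1 − 19.1| = 10.0 mL/min

10 mL/min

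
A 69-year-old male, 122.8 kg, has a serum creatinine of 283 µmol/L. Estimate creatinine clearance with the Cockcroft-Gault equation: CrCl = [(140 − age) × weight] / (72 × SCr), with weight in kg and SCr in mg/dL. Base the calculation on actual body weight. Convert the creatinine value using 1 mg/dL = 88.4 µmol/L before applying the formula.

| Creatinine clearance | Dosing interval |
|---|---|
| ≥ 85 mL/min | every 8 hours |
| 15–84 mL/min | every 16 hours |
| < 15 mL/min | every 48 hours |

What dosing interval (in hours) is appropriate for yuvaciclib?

SCr = 283 / 88.4 = 3.201 mg/dL
CrCl = (140 − 69) × 122.8 / (72 × 3.201) = 8718.8 / 230.47 ≈ 37.8 mL/min
CrCl ≈ 38 mL/min → bracket 15–84 mL/min → every 16 hours.

every 16 hours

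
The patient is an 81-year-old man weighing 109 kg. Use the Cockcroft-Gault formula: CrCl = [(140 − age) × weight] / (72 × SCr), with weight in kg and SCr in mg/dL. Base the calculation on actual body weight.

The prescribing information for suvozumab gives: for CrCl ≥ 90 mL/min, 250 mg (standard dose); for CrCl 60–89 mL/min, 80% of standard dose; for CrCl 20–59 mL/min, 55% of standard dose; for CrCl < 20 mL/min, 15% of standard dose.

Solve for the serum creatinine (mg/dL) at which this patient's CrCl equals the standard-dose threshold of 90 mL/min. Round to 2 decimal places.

Standard dose requires CrCl ≥ 90 mL/min.
Set (140 − 81) × 109 / (72 × SCr) = 90
SCr = (140 − 81) × 109 / (72 × 90) = 0.992 mg/dL

0.99 mg/dL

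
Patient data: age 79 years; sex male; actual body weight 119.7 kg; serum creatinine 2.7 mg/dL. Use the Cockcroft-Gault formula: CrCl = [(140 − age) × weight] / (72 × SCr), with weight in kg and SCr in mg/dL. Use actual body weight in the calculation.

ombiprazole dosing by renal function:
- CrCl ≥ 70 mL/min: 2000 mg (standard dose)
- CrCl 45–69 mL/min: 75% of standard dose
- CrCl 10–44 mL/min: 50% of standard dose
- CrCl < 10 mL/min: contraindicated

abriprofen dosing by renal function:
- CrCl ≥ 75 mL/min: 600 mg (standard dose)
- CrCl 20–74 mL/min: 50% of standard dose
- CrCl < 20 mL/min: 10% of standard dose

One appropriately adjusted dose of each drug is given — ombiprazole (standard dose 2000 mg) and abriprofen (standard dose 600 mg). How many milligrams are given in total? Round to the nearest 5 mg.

CrCl = (140 − 79) × 119.7 / (72 × 2.7) = 7301.7 / 194.40 ≈ 37.6 mL/min
CrCl ≈ 38 mL/min.
ombiprazole: 10–44 mL/min → 50% of 2000 mg = 1000 mg.
abriprofen: 20–74 mL/min → 50% of 600 mg = 300 mg.
Total = 1000 + 300 = 1300 mg.

1300 mg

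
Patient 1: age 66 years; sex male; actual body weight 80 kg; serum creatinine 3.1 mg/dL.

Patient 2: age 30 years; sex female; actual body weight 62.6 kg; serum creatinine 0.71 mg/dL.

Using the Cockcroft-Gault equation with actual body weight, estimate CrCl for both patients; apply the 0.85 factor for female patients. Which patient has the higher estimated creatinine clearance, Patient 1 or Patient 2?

Patient 1: CrCl = (140 − 66) × 80 / (72 × 3.1) = 5920.0 / 223.20 ≈ 26.5 mL/min
Patient 2: CrCl = (140 − 30) × 62.6 / (72 × 0.71) × 0.85 = 6886.0 / 51.12 × 0.85 ≈ 114.5 mL/min
26.5 vs 114.5 mL/min → Patient 2 is higher.

Patient 2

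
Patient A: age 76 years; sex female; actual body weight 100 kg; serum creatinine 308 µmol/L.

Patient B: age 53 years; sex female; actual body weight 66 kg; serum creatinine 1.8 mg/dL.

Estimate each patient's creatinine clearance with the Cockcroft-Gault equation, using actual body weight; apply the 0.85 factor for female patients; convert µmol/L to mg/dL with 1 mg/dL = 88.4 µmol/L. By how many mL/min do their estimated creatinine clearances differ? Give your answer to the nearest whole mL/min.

16 mL/min

Patient A: SCr = 308 / 88.4 = 3.484 mg/dL
Patient A: CrCl = (140 − 76) × 100 / (72 × 3.484) × 0.85 = 6400.0 / 250.85 × 0.85 ≈ 21.7 mL/min
Patient B: CrCl = (140 − 53) × 66 / (72 × 1.8) × 0.85 = 5742.0 / 129.60 × 0.85 ≈ 37.7 mL/min
|21.7 − 37.7| = 16.0 mL/min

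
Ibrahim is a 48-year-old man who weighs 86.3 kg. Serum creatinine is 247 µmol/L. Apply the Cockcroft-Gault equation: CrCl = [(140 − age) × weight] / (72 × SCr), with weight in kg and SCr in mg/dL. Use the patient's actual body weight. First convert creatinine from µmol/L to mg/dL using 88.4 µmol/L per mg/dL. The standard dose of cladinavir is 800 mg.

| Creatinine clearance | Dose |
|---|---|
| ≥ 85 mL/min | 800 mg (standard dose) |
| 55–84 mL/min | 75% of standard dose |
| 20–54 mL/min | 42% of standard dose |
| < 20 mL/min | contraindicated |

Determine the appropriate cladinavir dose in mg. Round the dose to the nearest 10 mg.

SCr = 247 / 88.4 = 2.794 mg/dL
CrCl = (140 − 48) × 86.3 / (72 × 2.794) = 7939.6 / 201.17 ≈ 39.5 mL/min
CrCl ≈ 39 mL/min → bracket 20–54 mL/min.
42% of 800 mg = 336 mg → 340 mg

340 mg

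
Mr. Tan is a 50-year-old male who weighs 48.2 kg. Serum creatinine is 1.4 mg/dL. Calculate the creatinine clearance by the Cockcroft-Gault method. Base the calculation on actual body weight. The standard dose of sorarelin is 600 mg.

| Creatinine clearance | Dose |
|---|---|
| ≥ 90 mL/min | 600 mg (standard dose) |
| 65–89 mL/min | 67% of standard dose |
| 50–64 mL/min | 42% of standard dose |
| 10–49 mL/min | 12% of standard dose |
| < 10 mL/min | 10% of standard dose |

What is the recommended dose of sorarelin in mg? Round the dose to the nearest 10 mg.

CrCl = (140 − 50) × 48.2 / (72 × 1.4) = 4338.0 / 100.80 ≈ 43.0 mL/min
CrCl ≈ 43 mL/min → bracket 10–49 mL/min.
12% of 600 mg = 72 mg → 70 mg

70 mg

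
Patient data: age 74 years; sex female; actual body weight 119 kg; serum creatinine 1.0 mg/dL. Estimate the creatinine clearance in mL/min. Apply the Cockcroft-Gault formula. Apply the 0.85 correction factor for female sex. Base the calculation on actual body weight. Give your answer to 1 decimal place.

CrCl = (140 − 74) × 119 / (72 × 1) × 0.85 = 7854.0 / 72.00 × 0.85 ≈ 92.7 mL/min

92.7 mL/min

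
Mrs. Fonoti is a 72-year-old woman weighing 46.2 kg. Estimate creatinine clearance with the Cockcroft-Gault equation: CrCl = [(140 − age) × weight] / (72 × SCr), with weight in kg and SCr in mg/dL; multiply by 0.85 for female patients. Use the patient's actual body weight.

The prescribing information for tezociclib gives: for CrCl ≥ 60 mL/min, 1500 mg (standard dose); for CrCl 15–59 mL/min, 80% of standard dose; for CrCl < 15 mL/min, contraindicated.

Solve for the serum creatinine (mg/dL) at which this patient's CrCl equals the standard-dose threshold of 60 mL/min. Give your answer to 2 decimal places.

Standard dose requires CrCl ≥ 60 mL/min.
Set (140 − 72) × 46.2 × 0.85 / (72 × SCr) = 60
SCr = (140 − 72) × 46.2 × 0.85 / (72 × 60) = 0.618 mg/dL

0.62 mg/dL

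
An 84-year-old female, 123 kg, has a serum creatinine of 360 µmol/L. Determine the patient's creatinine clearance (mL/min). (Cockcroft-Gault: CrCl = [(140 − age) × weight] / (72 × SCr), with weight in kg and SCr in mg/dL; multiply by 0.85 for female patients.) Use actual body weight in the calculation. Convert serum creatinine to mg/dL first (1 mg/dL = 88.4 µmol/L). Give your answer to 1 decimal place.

20.0 mL/min

SCr = 360 / 88.4 = 4.072 mg/dL
CrCl = (140 − 84) × 123 / (72 × 4.072) × 0.85 = 6888.0 / 293.18 × 0.85 ≈ 20.0 mL/min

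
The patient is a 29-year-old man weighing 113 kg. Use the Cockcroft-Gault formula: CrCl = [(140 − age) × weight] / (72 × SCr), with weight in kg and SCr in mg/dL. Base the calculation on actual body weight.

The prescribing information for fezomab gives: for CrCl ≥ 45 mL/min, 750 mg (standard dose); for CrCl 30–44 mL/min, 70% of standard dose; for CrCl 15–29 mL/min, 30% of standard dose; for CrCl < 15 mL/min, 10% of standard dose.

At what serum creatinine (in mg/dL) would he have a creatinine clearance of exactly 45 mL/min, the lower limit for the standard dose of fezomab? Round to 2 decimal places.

Standard dose requires CrCl ≥ 45 mL/min.
Set (140 − 29) × 113 / (72 × SCr) = 45
SCr = (140 − 29) × 113 / (72 × 45) = 3.871 mg/dL

3.87 mg/dL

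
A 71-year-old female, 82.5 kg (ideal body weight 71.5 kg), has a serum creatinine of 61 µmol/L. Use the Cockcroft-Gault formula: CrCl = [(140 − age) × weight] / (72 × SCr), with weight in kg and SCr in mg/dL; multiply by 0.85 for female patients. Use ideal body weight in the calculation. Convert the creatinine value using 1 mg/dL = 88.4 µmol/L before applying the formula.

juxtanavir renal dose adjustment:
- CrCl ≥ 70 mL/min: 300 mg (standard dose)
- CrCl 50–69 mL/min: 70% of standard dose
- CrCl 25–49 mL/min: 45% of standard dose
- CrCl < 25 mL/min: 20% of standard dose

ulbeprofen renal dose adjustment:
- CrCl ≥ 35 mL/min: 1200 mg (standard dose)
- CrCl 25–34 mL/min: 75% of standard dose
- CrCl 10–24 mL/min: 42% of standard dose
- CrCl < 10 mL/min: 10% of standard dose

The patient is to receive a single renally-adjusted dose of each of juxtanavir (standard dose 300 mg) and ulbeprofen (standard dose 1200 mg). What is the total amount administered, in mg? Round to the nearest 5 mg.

1500 mg

SCr = 61 / 88.4 = 0.69 mg/dL
CrCl = (140 − 71) × 71.5 / (72 × 0.69) × 0.85 = 4933.5 / 49.68 × 0.85 ≈ 84.4 mL/min
CrCl ≈ 84 mL/min.
juxtanavir: ≥ 70 mL/min → 100% of 300 mg = 300 mg.
ulbeprofen: ≥ 35 mL/min → 100% of 1200 mg = 1200 mg.
Total = 300 + 1200 = 1500 mg.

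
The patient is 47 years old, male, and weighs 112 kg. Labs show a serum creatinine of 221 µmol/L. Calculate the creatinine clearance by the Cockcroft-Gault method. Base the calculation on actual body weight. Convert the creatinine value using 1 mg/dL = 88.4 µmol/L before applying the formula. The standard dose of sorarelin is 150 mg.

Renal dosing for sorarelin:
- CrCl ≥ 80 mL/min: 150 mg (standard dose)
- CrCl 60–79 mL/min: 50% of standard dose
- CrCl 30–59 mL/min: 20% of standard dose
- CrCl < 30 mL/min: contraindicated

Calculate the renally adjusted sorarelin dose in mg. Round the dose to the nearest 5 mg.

30 mg

SCr = 221 / 88.4 = 2.5 mg/dL
CrCl = (140 − 47) × 112 / (72 × 2.5) = 10416.0 / 180.00 ≈ 57.9 mL/min
CrCl ≈ 58 mL/min → bracket 30–59 mL/min.
20% of 150 mg = 30 mg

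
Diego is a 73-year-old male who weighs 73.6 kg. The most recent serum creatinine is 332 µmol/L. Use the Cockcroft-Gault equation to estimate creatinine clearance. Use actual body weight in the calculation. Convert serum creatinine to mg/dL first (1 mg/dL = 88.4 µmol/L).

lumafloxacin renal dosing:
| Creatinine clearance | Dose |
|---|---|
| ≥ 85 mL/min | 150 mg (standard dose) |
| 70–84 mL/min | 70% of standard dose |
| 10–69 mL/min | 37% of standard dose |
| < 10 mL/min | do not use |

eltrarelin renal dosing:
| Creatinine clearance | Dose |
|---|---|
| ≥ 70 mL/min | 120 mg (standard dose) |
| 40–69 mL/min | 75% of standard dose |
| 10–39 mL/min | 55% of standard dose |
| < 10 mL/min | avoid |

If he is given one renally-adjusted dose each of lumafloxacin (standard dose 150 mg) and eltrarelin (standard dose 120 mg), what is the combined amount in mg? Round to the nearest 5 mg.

SCr = 332 / 88.4 = 3.756 mg/dL
CrCl = (140 − 73) × 73.6 / (72 × 3.756) = 4931.2 / 270.43 ≈ 18.2 mL/min
CrCl ≈ 18 mL/min.
lumafloxacin: 10–69 mL/min → 37% of 150 mg = 55.5 mg.
eltrarelin: 10–39 mL/min → 55% of 120 mg = 66 mg.
Total = 55.5 + 66 = 121.5 mg.

120 mg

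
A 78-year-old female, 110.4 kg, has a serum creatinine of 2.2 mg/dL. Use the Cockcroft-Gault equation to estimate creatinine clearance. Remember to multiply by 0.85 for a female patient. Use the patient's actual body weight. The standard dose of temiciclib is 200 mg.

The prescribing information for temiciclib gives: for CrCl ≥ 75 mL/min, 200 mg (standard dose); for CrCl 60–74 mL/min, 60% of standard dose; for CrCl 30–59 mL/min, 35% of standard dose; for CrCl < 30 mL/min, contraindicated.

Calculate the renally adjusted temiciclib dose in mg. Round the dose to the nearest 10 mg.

CrCl = (140 − 78) × 110.4 / (72 × 2.2) × 0.85 = 6844.8 / 158.40 × 0.85 ≈ 36.7 mL/min
CrCl ≈ 37 mL/min → bracket 30–59 mL/min.
35% of 200 mg = 70 mg

70 mg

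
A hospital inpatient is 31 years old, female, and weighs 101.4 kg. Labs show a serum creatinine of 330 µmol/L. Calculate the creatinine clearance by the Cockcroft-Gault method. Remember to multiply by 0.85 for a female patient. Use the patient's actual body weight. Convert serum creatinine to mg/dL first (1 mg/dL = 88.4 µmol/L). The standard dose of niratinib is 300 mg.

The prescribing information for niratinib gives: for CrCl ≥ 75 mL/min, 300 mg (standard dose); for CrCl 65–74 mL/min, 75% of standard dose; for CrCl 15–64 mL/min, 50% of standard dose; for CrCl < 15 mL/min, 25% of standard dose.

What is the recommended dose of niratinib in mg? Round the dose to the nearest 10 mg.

SCr = 330 / 88.4 = 3.733 mg/dL
CrCl = (140 − 31) × 101.4 / (72 × 3.733) × 0.85 = 11052.6 / 268.78 × 0.85 ≈ 35.0 mL/min
CrCl ≈ 35 mL/min → bracket 15–64 mL/min.
50% of 300 mg = 150 mg

150 mg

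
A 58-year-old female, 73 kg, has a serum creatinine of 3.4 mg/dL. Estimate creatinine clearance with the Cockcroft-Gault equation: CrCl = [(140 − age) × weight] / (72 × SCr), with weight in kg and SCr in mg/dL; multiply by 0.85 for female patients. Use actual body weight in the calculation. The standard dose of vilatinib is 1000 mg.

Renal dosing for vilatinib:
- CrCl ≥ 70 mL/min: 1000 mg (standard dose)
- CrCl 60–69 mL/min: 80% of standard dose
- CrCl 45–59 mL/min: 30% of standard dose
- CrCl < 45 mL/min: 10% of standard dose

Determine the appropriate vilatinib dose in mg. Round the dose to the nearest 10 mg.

100 mg

CrCl = (140 − 58) × 73 / (72 × 3.4) × 0.85 = 5986.0 / 244.80 × 0.85 ≈ 20.8 mL/min
CrCl ≈ 21 mL/min → bracket < 45 mL/min.
10% of 1000 mg = 100 mg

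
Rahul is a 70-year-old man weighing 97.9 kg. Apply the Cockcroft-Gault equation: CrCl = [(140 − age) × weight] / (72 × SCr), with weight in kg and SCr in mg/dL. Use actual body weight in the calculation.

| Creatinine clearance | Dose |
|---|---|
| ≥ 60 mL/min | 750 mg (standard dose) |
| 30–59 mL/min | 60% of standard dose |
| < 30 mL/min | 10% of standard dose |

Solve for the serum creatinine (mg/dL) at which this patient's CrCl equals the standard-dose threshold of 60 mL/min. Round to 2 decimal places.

1.59 mg/dL

Standard dose requires CrCl ≥ 60 mL/min.
Set (140 − 70) × 97.9 / (72 × SCr) = 60
SCr = (140 − 70) × 97.9 / (72 × 60) = 1.586 mg/dL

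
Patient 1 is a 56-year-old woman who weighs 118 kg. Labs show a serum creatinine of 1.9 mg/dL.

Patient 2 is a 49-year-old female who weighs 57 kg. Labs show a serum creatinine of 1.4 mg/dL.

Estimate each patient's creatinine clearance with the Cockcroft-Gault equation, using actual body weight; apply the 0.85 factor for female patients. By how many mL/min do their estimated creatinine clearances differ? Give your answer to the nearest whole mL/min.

Patient 1: CrCl = (140 − 56) × 118 / (72 × 1.9) × 0.85 = 9912.0 / 136.80 × 0.85 ≈ 61.6 mL/min
Patient 2: CrCl = (140 − 49) × 57 / (72 × 1.4) × 0.85 = 5187.0 / 100.80 × 0.85 ≈ 43.7 mL/min
|61.6 − 43.7| = 17.9 mL/min

18 mL/min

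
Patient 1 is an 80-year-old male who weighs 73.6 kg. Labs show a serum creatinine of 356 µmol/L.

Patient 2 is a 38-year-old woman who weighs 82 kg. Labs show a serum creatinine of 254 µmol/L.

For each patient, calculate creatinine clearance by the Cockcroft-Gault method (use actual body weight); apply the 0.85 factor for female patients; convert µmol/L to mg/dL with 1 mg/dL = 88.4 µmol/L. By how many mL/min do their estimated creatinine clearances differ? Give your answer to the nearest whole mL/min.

19 mL/min

Patient 1: SCr = 356 / 88.4 = 4.027 mg/dL
Patient 1: CrCl = (140 − 80) × 73.6 / (72 × 4.027) = 4416.0 / 289.94 ≈ 15.2 mL/min
Patient 2: SCr = 254 / 88.4 = 2.873 mg/dL
Patient 2: CrCl = (140 − 38) × 82 / (72 × 2.873) × 0.85 = 8364.0 / 206.86 × 0.85 ≈ 34.4 mL/min
|15.2 − 34.4| = 19.2 mL/min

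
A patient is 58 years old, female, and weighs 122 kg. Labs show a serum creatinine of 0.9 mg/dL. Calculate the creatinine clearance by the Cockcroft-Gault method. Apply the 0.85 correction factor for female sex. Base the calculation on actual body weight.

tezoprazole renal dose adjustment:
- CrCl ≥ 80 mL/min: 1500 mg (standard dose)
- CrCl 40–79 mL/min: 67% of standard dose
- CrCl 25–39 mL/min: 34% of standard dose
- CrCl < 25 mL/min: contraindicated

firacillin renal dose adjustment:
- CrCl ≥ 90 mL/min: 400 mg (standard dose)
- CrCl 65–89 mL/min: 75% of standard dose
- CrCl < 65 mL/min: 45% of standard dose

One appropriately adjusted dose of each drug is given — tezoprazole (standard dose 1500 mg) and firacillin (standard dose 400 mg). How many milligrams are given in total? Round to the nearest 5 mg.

CrCl = (140 − 58) × 122 / (72 × 0.9) × 0.85 = 10004.0 / 64.80 × 0.85 ≈ 131.2 mL/min
CrCl ≈ 131 mL/min.
tezoprazole: ≥ 80 mL/min → 100% of 1500 mg = 1500 mg.
firacillin: ≥ 90 mL/min → 100% of 400 mg = 400 mg.
Total = 1500 + 400 = 1900 mg.

1900 mg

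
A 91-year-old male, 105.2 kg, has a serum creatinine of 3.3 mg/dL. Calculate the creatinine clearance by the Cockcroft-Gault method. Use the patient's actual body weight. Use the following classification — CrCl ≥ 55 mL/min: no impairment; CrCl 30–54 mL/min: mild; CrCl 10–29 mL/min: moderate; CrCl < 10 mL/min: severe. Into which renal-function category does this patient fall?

CrCl = (140 − 91) × 105.2 / (72 × 3.3) = 5154.8 / 237.60 ≈ 21.7 mL/min
22 mL/min falls in the 'moderate' range.

moderate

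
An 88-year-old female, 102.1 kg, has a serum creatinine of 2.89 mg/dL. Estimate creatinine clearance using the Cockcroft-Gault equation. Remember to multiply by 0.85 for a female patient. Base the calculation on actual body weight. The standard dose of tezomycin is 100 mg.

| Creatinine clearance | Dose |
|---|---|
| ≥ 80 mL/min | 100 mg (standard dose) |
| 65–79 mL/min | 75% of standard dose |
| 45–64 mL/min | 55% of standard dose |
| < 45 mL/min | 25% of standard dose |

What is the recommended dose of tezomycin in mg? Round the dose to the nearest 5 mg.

CrCl = (140 − 88) × 102.1 / (72 × 2.89) × 0.85 = 5309.2 / 208.08 × 0.85 ≈ 21.7 mL/min
CrCl ≈ 22 mL/min → bracket < 45 mL/min.
25% of 100 mg = 25 mg

25 mg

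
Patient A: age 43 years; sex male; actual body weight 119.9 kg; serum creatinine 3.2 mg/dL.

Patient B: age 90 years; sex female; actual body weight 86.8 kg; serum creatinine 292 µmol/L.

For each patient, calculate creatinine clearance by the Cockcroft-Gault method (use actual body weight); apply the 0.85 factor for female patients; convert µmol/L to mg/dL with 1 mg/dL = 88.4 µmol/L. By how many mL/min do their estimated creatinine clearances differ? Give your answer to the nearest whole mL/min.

Patient A: CrCl = (140 − 43) × 119.9 / (72 × 3.2) = 11630.3 / 230.40 ≈ 50.5 mL/min
Patient B: SCr = 292 / 88.4 = 3.303 mg/dL
Patient B: CrCl = (140 − 90) × 86.8 / (72 × 3.303) × 0.85 = 4340.0 / 237.82 × 0.85 ≈ 15.5 mL/min
|50.5 − 15.5| = 35.0 mL/min

35 mL/min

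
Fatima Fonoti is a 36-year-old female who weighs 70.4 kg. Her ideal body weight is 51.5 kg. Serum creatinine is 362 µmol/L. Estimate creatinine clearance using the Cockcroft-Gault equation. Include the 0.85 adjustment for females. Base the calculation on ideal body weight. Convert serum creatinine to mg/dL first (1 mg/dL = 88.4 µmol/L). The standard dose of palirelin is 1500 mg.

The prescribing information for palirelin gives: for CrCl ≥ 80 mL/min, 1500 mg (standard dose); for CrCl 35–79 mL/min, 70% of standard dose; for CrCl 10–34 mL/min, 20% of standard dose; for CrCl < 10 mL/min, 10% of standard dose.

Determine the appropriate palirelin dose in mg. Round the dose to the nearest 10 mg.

SCr = 362 / 88.4 = 4.095 mg/dL
CrCl = (140 − 36) × 51.5 / (72 × 4.095) × 0.85 = 5356.0 / 294.84 × 0.85 ≈ 15.4 mL/min
CrCl ≈ 15 mL/min → bracket 10–34 mL/min.
20% of 1500 mg = 300 mg

300 mg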